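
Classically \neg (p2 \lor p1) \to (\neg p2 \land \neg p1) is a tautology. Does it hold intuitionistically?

Yes

This is a constructively valid De Morgan direction (negated disjunction to conjunction of negations), which is intuitionistically derivable.
From \neg (p2 \lor p1): if p2 held then p2 \lor p1 would, contradiction — so \neg p2; similarly \neg p1.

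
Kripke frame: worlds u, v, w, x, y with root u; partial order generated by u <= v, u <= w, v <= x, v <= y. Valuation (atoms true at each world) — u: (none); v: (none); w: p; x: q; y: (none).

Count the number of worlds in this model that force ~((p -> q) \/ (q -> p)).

0

u: does not force it — u ||-/- ~((p -> q) \/ (q -> p)) since v is accessible from u and v ||- (p -> q) \/ (q -> p).
v: does not force it — v ||-/- ~((p -> q) \/ (q -> p)) since v is accessible from v and v ||- (p -> q) \/ (q -> p).
w: does not force it — w ||-/- ~((p -> q) \/ (q -> p)) since w is accessible from w and w ||- (p -> q) \/ (q -> p).
x: does not force it.
y: does not force it.
Worlds forcing the formula: { }.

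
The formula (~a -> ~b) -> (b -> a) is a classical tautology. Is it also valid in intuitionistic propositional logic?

No

This is the converse of contraposition, which is not intuitionistically valid.
A Kripke countermodel: worlds u, v; order generated by u <= v; atoms true at each world — u:{b}; v:{a,b}.
u ||-/- (~a -> ~b) -> (b -> a): already at u itself, u ||- ~a -> ~b but u ||-/- b -> a.
u ||-/- b -> a: already at u itself, u ||- b but u ||-/- a.
u lacks atom a, so u ||-/- a.
So the root u does not force the formula.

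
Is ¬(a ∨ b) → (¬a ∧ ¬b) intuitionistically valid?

This is a constructively valid De Morgan direction (negated disjunction to conjunction of negations), which is intuitionistically derivable.
From ¬(a ∨ b): if a held then a ∨ b would, contradiction — so ¬a; similarly ¬b.

Yes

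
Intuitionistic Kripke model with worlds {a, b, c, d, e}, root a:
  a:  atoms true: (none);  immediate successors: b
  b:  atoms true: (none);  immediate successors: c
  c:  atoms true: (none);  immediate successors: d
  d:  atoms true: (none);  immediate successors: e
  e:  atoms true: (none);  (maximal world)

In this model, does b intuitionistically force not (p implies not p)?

b does not force not (p implies not p) since b is accessible from b and b forces p implies not p.
b forces p implies not p vacuously: no world accessible from b forces the antecedent p.

No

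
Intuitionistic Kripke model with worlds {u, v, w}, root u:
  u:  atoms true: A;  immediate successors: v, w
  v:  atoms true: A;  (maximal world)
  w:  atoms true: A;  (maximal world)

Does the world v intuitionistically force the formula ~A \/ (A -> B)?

No

v ||-/- ~A \/ (A -> B): neither disjunct is forced at v.
v ||-/- ~A since v is accessible from v and v ||- A.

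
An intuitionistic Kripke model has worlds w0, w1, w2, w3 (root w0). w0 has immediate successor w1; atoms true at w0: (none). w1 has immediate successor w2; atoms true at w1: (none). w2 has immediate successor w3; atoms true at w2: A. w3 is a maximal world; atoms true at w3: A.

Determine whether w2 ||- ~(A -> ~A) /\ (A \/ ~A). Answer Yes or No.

w2 ||- ~(A -> ~A) /\ (A \/ ~A) since w2 forces both conjuncts.

Yes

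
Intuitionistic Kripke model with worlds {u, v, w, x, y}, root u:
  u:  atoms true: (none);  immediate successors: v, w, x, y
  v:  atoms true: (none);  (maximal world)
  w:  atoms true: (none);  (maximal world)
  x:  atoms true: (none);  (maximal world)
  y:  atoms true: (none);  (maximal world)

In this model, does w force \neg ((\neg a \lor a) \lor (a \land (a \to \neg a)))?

w \nVdash \neg ((\neg a \lor a) \lor (a \land (a \to \neg a))) since w is accessible from w and w \Vdash (\neg a \lor a) \lor (a \land (a \to \neg a)).
w \Vdash (\neg a \lor a) \lor (a \land (a \to \neg a)) via the disjunct \neg a \lor a.

No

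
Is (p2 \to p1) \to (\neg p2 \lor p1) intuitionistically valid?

This is the material-implication-as-disjunction principle, which is not intuitionistically valid.
A Kripke countermodel: worlds s0, s1; order generated by s0 \le s1; atoms true at each world — s0:{}; s1:{p1,p2}.
s0 \nVdash (p2 \to p1) \to (\neg p2 \lor p1): already at s0 itself, s0 \Vdash p2 \to p1 but s0 \nVdash \neg p2 \lor p1.
s0 \nVdash \neg p2 \lor p1: neither disjunct is forced at s0.
s0 \nVdash \neg p2 since s1 is accessible from s0 and s1 \Vdash p2.
So the root s0 does not force the formula.

No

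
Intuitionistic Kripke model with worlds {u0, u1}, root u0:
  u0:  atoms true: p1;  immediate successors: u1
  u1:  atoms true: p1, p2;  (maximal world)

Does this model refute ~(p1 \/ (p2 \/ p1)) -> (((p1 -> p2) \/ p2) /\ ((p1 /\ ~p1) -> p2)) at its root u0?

u0 ||- ~(p1 \/ (p2 \/ p1)) -> (((p1 -> p2) \/ p2) /\ ((p1 /\ ~p1) -> p2)) vacuously: no world accessible from u0 forces the antecedent ~(p1 \/ (p2 \/ p1)).
So the root u0 forces ~(p1 \/ (p2 \/ p1)) -> (((p1 -> p2) \/ p2) /\ ((p1 /\ ~p1) -> p2)); the model is not a countermodel.

No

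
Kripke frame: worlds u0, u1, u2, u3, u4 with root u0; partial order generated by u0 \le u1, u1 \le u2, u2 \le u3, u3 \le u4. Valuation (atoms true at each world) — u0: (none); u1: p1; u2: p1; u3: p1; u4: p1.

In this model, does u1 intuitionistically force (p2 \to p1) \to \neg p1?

u1 \nVdash (p2 \to p1) \to \neg p1: already at u1 itself, u1 \Vdash p2 \to p1 but u1 \nVdash \neg p1.
u1 \nVdash \neg p1 since u1 is accessible from u1 and u1 \Vdash p1.

No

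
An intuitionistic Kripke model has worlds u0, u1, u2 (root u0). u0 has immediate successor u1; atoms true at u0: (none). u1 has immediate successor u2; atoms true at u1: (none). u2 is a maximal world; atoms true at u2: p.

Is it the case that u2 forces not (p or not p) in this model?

No

u2 does not force not (p or not p) since u2 is accessible from u2 and u2 forces p or not p.
u2 forces p or not p via the disjunct p.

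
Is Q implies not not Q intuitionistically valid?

This is double-negation introduction, which is intuitionistically derivable.
If a world forces Q then every accessible world forces Q (persistence), so none forces not Q; hence not not Q.

Yes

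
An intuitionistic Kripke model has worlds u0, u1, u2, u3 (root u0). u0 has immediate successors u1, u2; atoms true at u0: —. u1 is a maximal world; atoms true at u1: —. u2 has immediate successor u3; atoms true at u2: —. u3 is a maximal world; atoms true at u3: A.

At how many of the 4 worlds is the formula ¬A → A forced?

u0: does not force it — u0 ⊮ ¬A → A: at the accessible world u1, u1 ⊩ ¬A but u1 ⊮ A.
u1: does not force it.
u2: forces it.
u3: forces it.
Worlds forcing the formula: {u2, u3}.

2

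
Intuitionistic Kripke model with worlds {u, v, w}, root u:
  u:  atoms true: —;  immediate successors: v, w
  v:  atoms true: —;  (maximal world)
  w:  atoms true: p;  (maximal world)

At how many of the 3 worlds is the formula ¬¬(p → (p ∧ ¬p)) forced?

1

u: does not force it — u ⊮ ¬¬(p → (p ∧ ¬p)) since w is accessible from u and w ⊩ ¬(p → (p ∧ ¬p)).
v: forces it.
w: does not force it — w ⊮ ¬¬(p → (p ∧ ¬p)) since w is accessible from w and w ⊩ ¬(p → (p ∧ ¬p)).
Worlds forcing the formula: {v}.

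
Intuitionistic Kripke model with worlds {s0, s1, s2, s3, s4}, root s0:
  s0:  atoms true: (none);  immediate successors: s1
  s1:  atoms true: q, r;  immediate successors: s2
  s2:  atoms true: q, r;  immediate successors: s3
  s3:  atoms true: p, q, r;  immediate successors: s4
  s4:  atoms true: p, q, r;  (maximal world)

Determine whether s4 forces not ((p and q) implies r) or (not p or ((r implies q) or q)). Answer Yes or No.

s4 forces not ((p and q) implies r) or (not p or ((r implies q) or q)) via the disjunct not p or ((r implies q) or q).

Yes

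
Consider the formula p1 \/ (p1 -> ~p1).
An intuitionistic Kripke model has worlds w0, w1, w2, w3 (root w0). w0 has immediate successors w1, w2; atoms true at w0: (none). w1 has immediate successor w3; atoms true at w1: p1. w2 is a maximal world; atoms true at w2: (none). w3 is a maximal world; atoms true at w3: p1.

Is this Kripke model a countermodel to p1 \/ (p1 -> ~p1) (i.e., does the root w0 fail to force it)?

Yes

w0 ||-/- p1 \/ (p1 -> ~p1): neither disjunct is forced at w0.
w0 lacks atom p1, so w0 ||-/- p1.
So the root w0 does not force p1 \/ (p1 -> ~p1); the model is a countermodel.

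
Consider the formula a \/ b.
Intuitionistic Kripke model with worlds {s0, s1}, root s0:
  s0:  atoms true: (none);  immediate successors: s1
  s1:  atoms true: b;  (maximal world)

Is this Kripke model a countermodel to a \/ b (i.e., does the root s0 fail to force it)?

s0 ||-/- a \/ b: neither disjunct is forced at s0.
s0 lacks atom a, so s0 ||-/- a.
So the root s0 does not force a \/ b; the model is a countermodel.

Yes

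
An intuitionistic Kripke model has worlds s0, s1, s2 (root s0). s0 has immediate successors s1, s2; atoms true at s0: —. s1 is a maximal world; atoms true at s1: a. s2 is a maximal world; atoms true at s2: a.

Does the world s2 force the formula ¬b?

Yes

s2 ⊩ ¬b: no world accessible from s2 forces b.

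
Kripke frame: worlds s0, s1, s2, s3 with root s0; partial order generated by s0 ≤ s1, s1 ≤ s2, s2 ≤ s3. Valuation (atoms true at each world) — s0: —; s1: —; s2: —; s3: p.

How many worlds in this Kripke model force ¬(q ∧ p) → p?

1

s0: does not force it — s0 ⊮ ¬(q ∧ p) → p: already at s0 itself, s0 ⊩ ¬(q ∧ p) but s0 ⊮ p.
s1: does not force it — s1 ⊮ ¬(q ∧ p) → p: already at s1 itself, s1 ⊩ ¬(q ∧ p) but s1 ⊮ p.
s2: does not force it — s2 ⊮ ¬(q ∧ p) → p: already at s2 itself, s2 ⊩ ¬(q ∧ p) but s2 ⊮ p.
s3: forces it.
Worlds forcing the formula: {s3}.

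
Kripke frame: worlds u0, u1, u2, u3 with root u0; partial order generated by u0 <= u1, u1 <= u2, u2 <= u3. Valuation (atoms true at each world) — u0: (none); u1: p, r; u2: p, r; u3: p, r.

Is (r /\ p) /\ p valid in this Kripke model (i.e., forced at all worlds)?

Not every world: u0 ||-/- (r /\ p) /\ p.
u0 ||-/- (r /\ p) /\ p since u0 fails r /\ p.

No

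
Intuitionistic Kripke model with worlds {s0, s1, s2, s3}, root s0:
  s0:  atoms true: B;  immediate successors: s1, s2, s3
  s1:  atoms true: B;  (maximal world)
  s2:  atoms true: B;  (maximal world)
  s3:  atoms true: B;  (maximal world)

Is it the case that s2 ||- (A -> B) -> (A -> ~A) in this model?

s2 ||- (A -> B) -> (A -> ~A): every world accessible from s2 that forces A -> B (namely s2) also forces A -> ~A.

Yes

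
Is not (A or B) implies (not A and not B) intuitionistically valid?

Yes

This is a constructively valid De Morgan direction (negated disjunction to conjunction of negations), which is intuitionistically derivable.
From not (A or B): if A held then A or B would, contradiction — so not A; similarly not B.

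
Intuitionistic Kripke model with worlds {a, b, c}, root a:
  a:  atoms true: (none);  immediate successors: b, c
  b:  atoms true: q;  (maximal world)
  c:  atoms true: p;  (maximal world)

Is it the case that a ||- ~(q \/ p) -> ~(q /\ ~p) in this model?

a ||- ~(q \/ p) -> ~(q /\ ~p) vacuously: no world accessible from a forces the antecedent ~(q \/ p).

Yes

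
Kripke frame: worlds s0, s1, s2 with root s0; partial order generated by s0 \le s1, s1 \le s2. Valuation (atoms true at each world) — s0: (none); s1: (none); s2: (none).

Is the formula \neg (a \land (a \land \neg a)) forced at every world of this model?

Yes

s0 \Vdash \neg (a \land (a \land \neg a)): no world accessible from s0 forces a \land (a \land \neg a).
Since the root s0 forces \neg (a \land (a \land \neg a)) and forcing is persistent (monotone upward), every world forces it.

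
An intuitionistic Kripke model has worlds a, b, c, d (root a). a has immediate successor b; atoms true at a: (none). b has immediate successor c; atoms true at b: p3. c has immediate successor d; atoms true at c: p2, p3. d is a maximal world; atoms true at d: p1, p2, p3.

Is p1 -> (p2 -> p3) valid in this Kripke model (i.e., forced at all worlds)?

a ||- p1 -> (p2 -> p3): every world accessible from a that forces p1 (namely d) also forces p2 -> p3.
Since the root a forces p1 -> (p2 -> p3) and forcing is persistent (monotone upward), every world forces it.

Yes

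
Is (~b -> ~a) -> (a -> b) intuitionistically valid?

No

This is the converse of contraposition, which is not intuitionistically valid.
A Kripke countermodel: worlds w0, w1; order generated by w0 <= w1; atoms true at each world — w0:{a}; w1:{a,b}.
w0 ||-/- (~b -> ~a) -> (a -> b): already at w0 itself, w0 ||- ~b -> ~a but w0 ||-/- a -> b.
w0 ||-/- a -> b: already at w0 itself, w0 ||- a but w0 ||-/- b.
w0 lacks atom b, so w0 ||-/- b.
So the root w0 does not force the formula.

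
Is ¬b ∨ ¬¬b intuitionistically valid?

No

This is the weak law of excluded middle, which is not intuitionistically valid.
A Kripke countermodel: worlds u0, u1, u2; order generated by u0 ≤ u1, u0 ≤ u2; atoms true at each world — u0:{}; u1:{b}; u2:{}.
u0 ⊮ ¬b ∨ ¬¬b: neither disjunct is forced at u0.
u0 ⊮ ¬b since u1 is accessible from u0 and u1 ⊩ b.
So the root u0 does not force the formula.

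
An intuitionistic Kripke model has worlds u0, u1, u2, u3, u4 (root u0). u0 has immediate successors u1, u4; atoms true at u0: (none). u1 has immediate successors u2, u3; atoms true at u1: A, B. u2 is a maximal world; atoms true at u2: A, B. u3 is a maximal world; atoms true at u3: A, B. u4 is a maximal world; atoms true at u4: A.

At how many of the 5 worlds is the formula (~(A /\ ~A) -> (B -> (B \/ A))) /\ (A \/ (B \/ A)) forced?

u0: does not force it — u0 ||-/- (~(A /\ ~A) -> (B -> (B \/ A))) /\ (A \/ (B \/ A)) since u0 fails A \/ (B \/ A).
u1: forces it.
u2: forces it.
u3: forces it.
u4: forces it.
Worlds forcing the formula: {u1, u2, u3, u4}.

4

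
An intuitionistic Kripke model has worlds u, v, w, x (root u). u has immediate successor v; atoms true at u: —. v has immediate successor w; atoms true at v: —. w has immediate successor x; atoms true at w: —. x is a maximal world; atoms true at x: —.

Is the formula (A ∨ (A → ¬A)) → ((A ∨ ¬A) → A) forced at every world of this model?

Not every world: u ⊮ (A ∨ (A → ¬A)) → ((A ∨ ¬A) → A).
u ⊮ (A ∨ (A → ¬A)) → ((A ∨ ¬A) → A): already at u itself, u ⊩ A ∨ (A → ¬A) but u ⊮ (A ∨ ¬A) → A.
u ⊮ (A ∨ ¬A) → A: already at u itself, u ⊩ A ∨ ¬A but u ⊮ A.
u lacks atom A, so u ⊮ A.

No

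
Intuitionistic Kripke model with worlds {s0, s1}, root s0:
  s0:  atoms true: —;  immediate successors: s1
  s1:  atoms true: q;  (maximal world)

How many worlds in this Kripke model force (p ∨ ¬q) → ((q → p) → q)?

s0: forces it.
s1: forces it.
Worlds forcing the formula: {s0, s1}.

2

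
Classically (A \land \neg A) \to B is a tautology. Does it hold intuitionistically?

Yes

This is an instance of ex falso quodlibet, which is intuitionistically derivable.
No world can force both A and \neg A, so the antecedent A \land \neg A is never forced and the implication holds vacuously at every world.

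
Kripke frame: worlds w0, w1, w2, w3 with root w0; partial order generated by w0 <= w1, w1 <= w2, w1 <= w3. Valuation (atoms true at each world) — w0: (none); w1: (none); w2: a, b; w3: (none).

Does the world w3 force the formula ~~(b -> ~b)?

Yes

w3 ||- ~~(b -> ~b): no world accessible from w3 forces ~(b -> ~b).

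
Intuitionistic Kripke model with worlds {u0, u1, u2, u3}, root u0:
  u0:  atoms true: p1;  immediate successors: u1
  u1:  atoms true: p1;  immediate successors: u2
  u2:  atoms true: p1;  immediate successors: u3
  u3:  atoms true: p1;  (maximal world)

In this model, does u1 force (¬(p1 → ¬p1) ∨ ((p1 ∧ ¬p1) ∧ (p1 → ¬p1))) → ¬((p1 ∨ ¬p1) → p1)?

No

u1 ⊮ (¬(p1 → ¬p1) ∨ ((p1 ∧ ¬p1) ∧ (p1 → ¬p1))) → ¬((p1 ∨ ¬p1) → p1): already at u1 itself, u1 ⊩ ¬(p1 → ¬p1) ∨ ((p1 ∧ ¬p1) ∧ (p1 → ¬p1)) but u1 ⊮ ¬((p1 ∨ ¬p1) → p1).
u1 ⊮ ¬((p1 ∨ ¬p1) → p1) since u1 is accessible from u1 and u1 ⊩ (p1 ∨ ¬p1) → p1.
u1 ⊩ (p1 ∨ ¬p1) → p1: every world accessible from u1 that forces p1 ∨ ¬p1 (namely u1, u2, u3) also forces p1.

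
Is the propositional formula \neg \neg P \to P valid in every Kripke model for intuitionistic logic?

This is double-negation elimination, which is not intuitionistically valid.
A Kripke countermodel: worlds 0, 1; order generated by 0 \le 1; atoms true at each world — 0:{}; 1:{P}.
0 \nVdash \neg \neg P \to P: already at 0 itself, 0 \Vdash \neg \neg P but 0 \nVdash P.
0 lacks atom P, so 0 \nVdash P.
So the root 0 does not force the formula.

No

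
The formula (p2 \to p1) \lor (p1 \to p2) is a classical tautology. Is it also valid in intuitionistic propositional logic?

This is the Gödel–Dummett linearity axiom, which is not intuitionistically valid.
A Kripke countermodel: worlds s0, s1, s2; order generated by s0 \le s1, s0 \le s2; atoms true at each world — s0:{}; s1:{p2}; s2:{p1}.
s0 \nVdash (p2 \to p1) \lor (p1 \to p2): neither disjunct is forced at s0.
s0 \nVdash p2 \to p1: at the accessible world s1, s1 \Vdash p2 but s1 \nVdash p1.
s1 lacks atom p1, so s1 \nVdash p1.
So the root s0 does not force the formula.

No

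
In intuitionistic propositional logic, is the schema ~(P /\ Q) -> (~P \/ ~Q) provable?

This is the constructively invalid direction of De Morgan's law for conjunction, which is not intuitionistically valid.
A Kripke countermodel: worlds u, v, w; order generated by u <= v, u <= w; atoms true at each world — u:{}; v:{P}; w:{Q}.
u ||-/- ~(P /\ Q) -> (~P \/ ~Q): already at u itself, u ||- ~(P /\ Q) but u ||-/- ~P \/ ~Q.
u ||-/- ~P \/ ~Q: neither disjunct is forced at u.
u ||-/- ~P since v is accessible from u and v ||- P.
So the root u does not force the formula.

No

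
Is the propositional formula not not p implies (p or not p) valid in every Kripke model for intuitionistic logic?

No

This is a variant of double-negation elimination (deriving excluded middle from double negation), which is not intuitionistically valid.
A Kripke countermodel: worlds 0, 1; order generated by 0 <= 1; atoms true at each world — 0:{}; 1:{p}.
0 does not force not not p implies (p or not p): already at 0 itself, 0 forces not not p but 0 does not force p or not p.
0 does not force p or not p: neither disjunct is forced at 0.
0 lacks atom p, so 0 does not force p.
So the root 0 does not force the formula.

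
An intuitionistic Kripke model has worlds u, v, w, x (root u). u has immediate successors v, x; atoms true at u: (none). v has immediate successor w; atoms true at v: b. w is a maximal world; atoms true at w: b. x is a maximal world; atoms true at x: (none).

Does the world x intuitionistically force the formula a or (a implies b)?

Yes

x forces a or (a implies b) via the disjunct a implies b.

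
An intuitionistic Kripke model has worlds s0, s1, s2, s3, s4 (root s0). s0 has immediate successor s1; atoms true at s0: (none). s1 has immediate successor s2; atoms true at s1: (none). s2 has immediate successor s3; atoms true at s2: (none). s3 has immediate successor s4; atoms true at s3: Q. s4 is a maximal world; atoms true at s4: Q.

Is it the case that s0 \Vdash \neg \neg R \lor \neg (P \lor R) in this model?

Yes

s0 \Vdash \neg \neg R \lor \neg (P \lor R) via the disjunct \neg (P \lor R).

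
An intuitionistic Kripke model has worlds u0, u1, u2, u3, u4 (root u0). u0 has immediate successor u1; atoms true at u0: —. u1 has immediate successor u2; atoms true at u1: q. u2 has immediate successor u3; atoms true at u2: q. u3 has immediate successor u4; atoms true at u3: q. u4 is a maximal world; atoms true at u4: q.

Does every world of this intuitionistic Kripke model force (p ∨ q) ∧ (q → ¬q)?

No

Not every world: u0 ⊮ (p ∨ q) ∧ (q → ¬q).
u0 ⊮ (p ∨ q) ∧ (q → ¬q) since u0 fails p ∨ q.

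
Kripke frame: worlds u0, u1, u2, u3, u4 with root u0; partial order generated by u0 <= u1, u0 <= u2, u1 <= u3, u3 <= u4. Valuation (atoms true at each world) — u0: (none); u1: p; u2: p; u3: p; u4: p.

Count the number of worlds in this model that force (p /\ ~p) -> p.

u0: forces it.
u1: forces it.
u2: forces it.
u3: forces it.
u4: forces it.
Worlds forcing the formula: {u0, u1, u2, u3, u4}.

5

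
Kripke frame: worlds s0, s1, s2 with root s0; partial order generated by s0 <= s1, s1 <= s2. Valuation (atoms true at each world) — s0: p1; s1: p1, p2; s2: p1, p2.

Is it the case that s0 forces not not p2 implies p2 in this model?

No

s0 does not force not not p2 implies p2: already at s0 itself, s0 forces not not p2 but s0 does not force p2.
s0 lacks atom p2, so s0 does not force p2.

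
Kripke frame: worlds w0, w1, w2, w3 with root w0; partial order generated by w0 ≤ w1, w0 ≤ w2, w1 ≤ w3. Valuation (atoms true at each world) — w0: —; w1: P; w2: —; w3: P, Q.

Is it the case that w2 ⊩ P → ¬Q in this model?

w2 ⊩ P → ¬Q vacuously: no world accessible from w2 forces the antecedent P.

Yes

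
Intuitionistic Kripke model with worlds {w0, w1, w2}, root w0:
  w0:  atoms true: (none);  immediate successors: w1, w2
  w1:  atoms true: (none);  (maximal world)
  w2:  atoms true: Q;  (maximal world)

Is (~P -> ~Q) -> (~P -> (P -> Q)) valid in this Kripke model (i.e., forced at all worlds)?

Yes

w0 ||- (~P -> ~Q) -> (~P -> (P -> Q)): every world accessible from w0 that forces ~P -> ~Q (namely w1) also forces ~P -> (P -> Q).
Since the root w0 forces (~P -> ~Q) -> (~P -> (P -> Q)) and forcing is persistent (monotone upward), every world forces it.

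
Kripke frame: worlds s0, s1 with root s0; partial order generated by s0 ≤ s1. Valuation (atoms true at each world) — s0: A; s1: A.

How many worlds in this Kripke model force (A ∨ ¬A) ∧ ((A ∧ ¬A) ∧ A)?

s0: does not force it — s0 ⊮ (A ∨ ¬A) ∧ ((A ∧ ¬A) ∧ A) since s0 fails (A ∧ ¬A) ∧ A.
s1: does not force it — s1 ⊮ (A ∨ ¬A) ∧ ((A ∧ ¬A) ∧ A) since s1 fails (A ∧ ¬A) ∧ A.
Worlds forcing the formula: { }.

0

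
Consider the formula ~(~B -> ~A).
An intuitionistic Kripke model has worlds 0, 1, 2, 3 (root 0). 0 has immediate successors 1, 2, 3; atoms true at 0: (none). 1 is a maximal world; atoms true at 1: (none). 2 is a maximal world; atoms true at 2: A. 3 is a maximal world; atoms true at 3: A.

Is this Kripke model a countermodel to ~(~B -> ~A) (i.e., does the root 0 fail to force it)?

Yes

0 ||-/- ~(~B -> ~A) since 1 is accessible from 0 and 1 ||- ~B -> ~A.
1 ||- ~B -> ~A: every world accessible from 1 that forces ~B (namely 1) also forces ~A.
So the root 0 does not force ~(~B -> ~A); the model is a countermodel.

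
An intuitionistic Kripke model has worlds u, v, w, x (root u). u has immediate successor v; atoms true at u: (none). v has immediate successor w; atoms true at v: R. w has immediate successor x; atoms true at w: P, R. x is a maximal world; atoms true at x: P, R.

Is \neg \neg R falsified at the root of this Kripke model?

u \Vdash \neg \neg R: no world accessible from u forces \neg R.
So the root u forces \neg \neg R; the model is not a countermodel.

No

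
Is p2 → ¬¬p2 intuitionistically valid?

Yes

This is double-negation introduction, which is intuitionistically derivable.
If a world forces p2 then every accessible world forces p2 (persistence), so none forces ¬p2; hence ¬¬p2.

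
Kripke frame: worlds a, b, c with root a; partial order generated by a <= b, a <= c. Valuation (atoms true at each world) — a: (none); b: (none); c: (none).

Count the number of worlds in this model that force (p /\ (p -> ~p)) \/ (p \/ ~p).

a: forces it.
b: forces it.
c: forces it.
Worlds forcing the formula: {a, b, c}.

3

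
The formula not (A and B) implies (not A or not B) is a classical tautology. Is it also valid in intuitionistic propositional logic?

This is the constructively invalid direction of De Morgan's law for conjunction, which is not intuitionistically valid.
A Kripke countermodel: worlds u, v, w; order generated by u <= v, u <= w; atoms true at each world — u:{}; v:{A}; w:{B}.
u does not force not (A and B) implies (not A or not B): already at u itself, u forces not (A and B) but u does not force not A or not B.
u does not force not A or not B: neither disjunct is forced at u.
u does not force not A since v is accessible from u and v forces A.
So the root u does not force the formula.

No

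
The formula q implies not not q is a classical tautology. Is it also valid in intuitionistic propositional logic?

This is double-negation introduction, which is intuitionistically derivable.
If a world forces q then every accessible world forces q (persistence), so none forces not q; hence not not q.

Yes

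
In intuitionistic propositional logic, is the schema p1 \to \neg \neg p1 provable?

This is double-negation introduction, which is intuitionistically derivable.
If a world forces p1 then every accessible world forces p1 (persistence), so none forces \neg p1; hence \neg \neg p1.

Yes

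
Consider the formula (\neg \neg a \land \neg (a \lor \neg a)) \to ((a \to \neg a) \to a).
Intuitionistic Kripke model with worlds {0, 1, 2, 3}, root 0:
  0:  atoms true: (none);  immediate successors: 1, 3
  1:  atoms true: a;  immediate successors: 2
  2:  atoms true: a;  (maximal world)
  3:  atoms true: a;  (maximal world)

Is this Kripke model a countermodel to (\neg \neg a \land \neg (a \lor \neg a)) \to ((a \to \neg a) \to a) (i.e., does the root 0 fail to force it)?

No

0 \Vdash (\neg \neg a \land \neg (a \lor \neg a)) \to ((a \to \neg a) \to a) vacuously: no world accessible from 0 forces the antecedent \neg \neg a \land \neg (a \lor \neg a).
So the root 0 forces (\neg \neg a \land \neg (a \lor \neg a)) \to ((a \to \neg a) \to a); the model is not a countermodel.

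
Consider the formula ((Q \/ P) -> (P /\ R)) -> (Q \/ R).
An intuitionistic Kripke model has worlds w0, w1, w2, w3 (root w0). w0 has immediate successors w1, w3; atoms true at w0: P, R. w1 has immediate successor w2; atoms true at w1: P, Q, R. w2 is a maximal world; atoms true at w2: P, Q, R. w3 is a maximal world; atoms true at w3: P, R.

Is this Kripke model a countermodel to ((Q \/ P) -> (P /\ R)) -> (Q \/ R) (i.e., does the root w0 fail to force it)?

No

w0 ||- ((Q \/ P) -> (P /\ R)) -> (Q \/ R): every world accessible from w0 that forces (Q \/ P) -> (P /\ R) (namely w0, w1, w2, w3) also forces Q \/ R.
So the root w0 forces ((Q \/ P) -> (P /\ R)) -> (Q \/ R); the model is not a countermodel.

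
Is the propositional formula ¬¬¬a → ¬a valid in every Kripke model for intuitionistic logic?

This is triple-negation reduction, which is intuitionistically derivable.
Assume ¬¬¬a and suppose a. Then ¬¬a (double-negation introduction), contradicting ¬¬¬a. So ¬a.

Yes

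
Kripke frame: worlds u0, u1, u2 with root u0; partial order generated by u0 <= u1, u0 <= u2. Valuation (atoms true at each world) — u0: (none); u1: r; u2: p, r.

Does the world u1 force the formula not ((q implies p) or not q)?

u1 does not force not ((q implies p) or not q) since u1 is accessible from u1 and u1 forces (q implies p) or not q.
u1 forces (q implies p) or not q via the disjunct q implies p.

No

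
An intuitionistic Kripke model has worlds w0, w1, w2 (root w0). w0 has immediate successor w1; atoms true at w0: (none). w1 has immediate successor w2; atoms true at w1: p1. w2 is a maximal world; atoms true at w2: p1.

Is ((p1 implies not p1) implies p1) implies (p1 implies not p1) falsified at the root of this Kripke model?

Yes

w0 does not force ((p1 implies not p1) implies p1) implies (p1 implies not p1): already at w0 itself, w0 forces (p1 implies not p1) implies p1 but w0 does not force p1 implies not p1.
w0 does not force p1 implies not p1: at the accessible world w1, w1 forces p1 but w1 does not force not p1.
w1 does not force not p1 since w1 is accessible from w1 and w1 forces p1.
So the root w0 does not force ((p1 implies not p1) implies p1) implies (p1 implies not p1); the model is a countermodel.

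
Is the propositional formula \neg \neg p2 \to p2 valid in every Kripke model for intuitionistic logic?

This is double-negation elimination, which is not intuitionistically valid.
A Kripke countermodel: worlds w0, w1; order generated by w0 \le w1; atoms true at each world — w0:{}; w1:{p2}.
w0 \nVdash \neg \neg p2 \to p2: already at w0 itself, w0 \Vdash \neg \neg p2 but w0 \nVdash p2.
w0 lacks atom p2, so w0 \nVdash p2.
So the root w0 does not force the formula.

No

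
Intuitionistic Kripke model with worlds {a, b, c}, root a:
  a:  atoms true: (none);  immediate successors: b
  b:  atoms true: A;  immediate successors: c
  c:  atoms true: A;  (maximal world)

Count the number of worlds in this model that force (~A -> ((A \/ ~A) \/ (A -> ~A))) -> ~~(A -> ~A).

0

a: does not force it — a ||-/- (~A -> ((A \/ ~A) \/ (A -> ~A))) -> ~~(A -> ~A): already at a itself, a ||- ~A -> ((A \/ ~A) \/ (A -> ~A)) but a ||-/- ~~(A -> ~A).
b: does not force it — b ||-/- (~A -> ((A \/ ~A) \/ (A -> ~A))) -> ~~(A -> ~A): already at b itself, b ||- ~A -> ((A \/ ~A) \/ (A -> ~A)) but b ||-/- ~~(A -> ~A).
c: does not force it — c ||-/- (~A -> ((A \/ ~A) \/ (A -> ~A))) -> ~~(A -> ~A): already at c itself, c ||- ~A -> ((A \/ ~A) \/ (A -> ~A)) but c ||-/- ~~(A -> ~A).
Worlds forcing the formula: { }.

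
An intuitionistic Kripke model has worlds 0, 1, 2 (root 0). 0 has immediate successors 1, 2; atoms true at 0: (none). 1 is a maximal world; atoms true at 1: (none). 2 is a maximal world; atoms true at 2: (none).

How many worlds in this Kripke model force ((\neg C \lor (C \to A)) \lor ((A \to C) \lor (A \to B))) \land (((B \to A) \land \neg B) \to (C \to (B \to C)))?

0: forces it.
1: forces it.
2: forces it.
Worlds forcing the formula: {0, 1, 2}.

3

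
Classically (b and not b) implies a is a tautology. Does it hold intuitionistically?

This is an instance of ex falso quodlibet, which is intuitionistically derivable.
No world can force both b and not b, so the antecedent b and not b is never forced and the implication holds vacuously at every world.

Yes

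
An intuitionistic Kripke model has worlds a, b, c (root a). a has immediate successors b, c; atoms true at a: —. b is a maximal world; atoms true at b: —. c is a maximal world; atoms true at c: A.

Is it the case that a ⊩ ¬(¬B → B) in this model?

Yes

a ⊩ ¬(¬B → B): no world accessible from a forces ¬B → B.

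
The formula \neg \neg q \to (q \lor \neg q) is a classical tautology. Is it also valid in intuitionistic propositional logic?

No

This is a variant of double-negation elimination (deriving excluded middle from double negation), which is not intuitionistically valid.
A Kripke countermodel: worlds w0, w1; order generated by w0 \le w1; atoms true at each world — w0:{}; w1:{q}.
w0 \nVdash \neg \neg q \to (q \lor \neg q): already at w0 itself, w0 \Vdash \neg \neg q but w0 \nVdash q \lor \neg q.
w0 \nVdash q \lor \neg q: neither disjunct is forced at w0.
w0 lacks atom q, so w0 \nVdash q.
So the root w0 does not force the formula.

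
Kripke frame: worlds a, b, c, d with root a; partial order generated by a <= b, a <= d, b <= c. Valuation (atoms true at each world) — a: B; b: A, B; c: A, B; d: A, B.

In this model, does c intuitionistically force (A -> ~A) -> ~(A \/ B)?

c ||- (A -> ~A) -> ~(A \/ B) vacuously: no world accessible from c forces the antecedent A -> ~A.

Yes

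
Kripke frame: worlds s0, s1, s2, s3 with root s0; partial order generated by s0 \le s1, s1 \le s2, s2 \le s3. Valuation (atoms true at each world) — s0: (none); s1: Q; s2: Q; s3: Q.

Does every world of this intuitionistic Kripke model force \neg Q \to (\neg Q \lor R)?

s0 \Vdash \neg Q \to (\neg Q \lor R) vacuously: no world accessible from s0 forces the antecedent \neg Q.
Since the root s0 forces \neg Q \to (\neg Q \lor R) and forcing is persistent (monotone upward), every world forces it.

Yes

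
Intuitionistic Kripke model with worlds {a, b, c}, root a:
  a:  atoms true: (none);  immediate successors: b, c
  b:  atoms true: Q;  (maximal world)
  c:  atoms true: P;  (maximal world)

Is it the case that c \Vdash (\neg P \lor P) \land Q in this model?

No

c \nVdash (\neg P \lor P) \land Q since c fails Q.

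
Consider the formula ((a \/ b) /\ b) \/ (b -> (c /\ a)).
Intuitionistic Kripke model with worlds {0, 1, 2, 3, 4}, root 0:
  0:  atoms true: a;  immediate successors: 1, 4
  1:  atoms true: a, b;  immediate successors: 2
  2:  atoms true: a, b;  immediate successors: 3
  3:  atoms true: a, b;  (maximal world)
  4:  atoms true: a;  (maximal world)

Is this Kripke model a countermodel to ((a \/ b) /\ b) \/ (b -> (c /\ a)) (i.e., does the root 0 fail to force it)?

Yes

0 ||-/- ((a \/ b) /\ b) \/ (b -> (c /\ a)): neither disjunct is forced at 0.
0 ||-/- (a \/ b) /\ b since 0 fails b.
So the root 0 does not force ((a \/ b) /\ b) \/ (b -> (c /\ a)); the model is a countermodel.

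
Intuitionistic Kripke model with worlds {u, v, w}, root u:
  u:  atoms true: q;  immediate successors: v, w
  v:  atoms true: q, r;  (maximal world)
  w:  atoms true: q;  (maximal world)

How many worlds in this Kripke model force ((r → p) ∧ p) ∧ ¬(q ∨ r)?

u: does not force it — u ⊮ ((r → p) ∧ p) ∧ ¬(q ∨ r) since u fails (r → p) ∧ p.
v: does not force it — v ⊮ ((r → p) ∧ p) ∧ ¬(q ∨ r) since v fails (r → p) ∧ p.
w: does not force it — w ⊮ ((r → p) ∧ p) ∧ ¬(q ∨ r) since w fails (r → p) ∧ p.
Worlds forcing the formula: { }.

0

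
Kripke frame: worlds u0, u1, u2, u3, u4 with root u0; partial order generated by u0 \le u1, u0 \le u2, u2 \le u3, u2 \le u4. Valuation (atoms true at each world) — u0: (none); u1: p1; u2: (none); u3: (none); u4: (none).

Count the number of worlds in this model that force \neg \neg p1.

1

u0: does not force it — u0 \nVdash \neg \neg p1 since u2 is accessible from u0 and u2 \Vdash \neg p1.
u1: forces it.
u2: does not force it — u2 \nVdash \neg \neg p1 since u2 is accessible from u2 and u2 \Vdash \neg p1.
u3: does not force it.
u4: does not force it.
Worlds forcing the formula: {u1}.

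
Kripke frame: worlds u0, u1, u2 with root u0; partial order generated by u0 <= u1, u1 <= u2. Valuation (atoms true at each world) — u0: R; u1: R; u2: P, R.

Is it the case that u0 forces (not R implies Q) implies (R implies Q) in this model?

No

u0 does not force (not R implies Q) implies (R implies Q): already at u0 itself, u0 forces not R implies Q but u0 does not force R implies Q.
u0 does not force R implies Q: already at u0 itself, u0 forces R but u0 does not force Q.
u0 lacks atom Q, so u0 does not force Q.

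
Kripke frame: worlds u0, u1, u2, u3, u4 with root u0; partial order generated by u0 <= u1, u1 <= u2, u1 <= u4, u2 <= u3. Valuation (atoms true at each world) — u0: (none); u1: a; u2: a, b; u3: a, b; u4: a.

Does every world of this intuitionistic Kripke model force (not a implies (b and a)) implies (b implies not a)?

Not every world: u0 does not force (not a implies (b and a)) implies (b implies not a).
u0 does not force (not a implies (b and a)) implies (b implies not a): already at u0 itself, u0 forces not a implies (b and a) but u0 does not force b implies not a.
u0 does not force b implies not a: at the accessible world u2, u2 forces b but u2 does not force not a.

No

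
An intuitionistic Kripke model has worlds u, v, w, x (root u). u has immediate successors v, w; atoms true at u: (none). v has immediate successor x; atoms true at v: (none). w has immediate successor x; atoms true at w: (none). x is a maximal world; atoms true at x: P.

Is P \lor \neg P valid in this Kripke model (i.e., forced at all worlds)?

Not every world: u \nVdash P \lor \neg P.
u \nVdash P \lor \neg P: neither disjunct is forced at u.
u lacks atom P, so u \nVdash P.

No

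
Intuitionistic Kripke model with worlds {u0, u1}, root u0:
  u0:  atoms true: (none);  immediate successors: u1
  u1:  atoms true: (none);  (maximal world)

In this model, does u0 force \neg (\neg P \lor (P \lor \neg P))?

No

u0 \nVdash \neg (\neg P \lor (P \lor \neg P)) since u0 is accessible from u0 and u0 \Vdash \neg P \lor (P \lor \neg P).
u0 \Vdash \neg P \lor (P \lor \neg P) via the disjunct \neg P.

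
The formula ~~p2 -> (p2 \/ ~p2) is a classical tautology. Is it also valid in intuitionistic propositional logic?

No

This is a variant of double-negation elimination (deriving excluded middle from double negation), which is not intuitionistically valid.
A Kripke countermodel: worlds 0, 1; order generated by 0 <= 1; atoms true at each world — 0:{}; 1:{p2}.
0 ||-/- ~~p2 -> (p2 \/ ~p2): already at 0 itself, 0 ||- ~~p2 but 0 ||-/- p2 \/ ~p2.
0 ||-/- p2 \/ ~p2: neither disjunct is forced at 0.
0 lacks atom p2, so 0 ||-/- p2.
So the root 0 does not force the formula.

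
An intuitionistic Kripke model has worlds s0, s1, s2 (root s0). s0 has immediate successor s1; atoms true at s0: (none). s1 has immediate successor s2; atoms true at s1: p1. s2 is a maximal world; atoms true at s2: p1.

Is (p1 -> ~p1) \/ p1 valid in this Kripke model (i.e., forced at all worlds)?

Not every world: s0 ||-/- (p1 -> ~p1) \/ p1.
s0 ||-/- (p1 -> ~p1) \/ p1: neither disjunct is forced at s0.
s0 ||-/- p1 -> ~p1: at the accessible world s1, s1 ||- p1 but s1 ||-/- ~p1.

No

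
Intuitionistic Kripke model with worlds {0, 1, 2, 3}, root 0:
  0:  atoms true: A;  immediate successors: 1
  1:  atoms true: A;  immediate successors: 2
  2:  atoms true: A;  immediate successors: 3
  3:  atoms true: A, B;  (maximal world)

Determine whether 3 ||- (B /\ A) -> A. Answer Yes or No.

Yes

3 ||- (B /\ A) -> A: every world accessible from 3 that forces B /\ A (namely 3) also forces A.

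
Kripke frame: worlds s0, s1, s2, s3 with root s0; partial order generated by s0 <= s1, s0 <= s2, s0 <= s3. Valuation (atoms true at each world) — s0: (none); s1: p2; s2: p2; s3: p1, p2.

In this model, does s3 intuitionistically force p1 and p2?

Yes

s3 forces p1 and p2 since s3 forces both conjuncts.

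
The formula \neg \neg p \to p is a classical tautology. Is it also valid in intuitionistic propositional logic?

This is double-negation elimination, which is not intuitionistically valid.
A Kripke countermodel: worlds 0, 1; order generated by 0 \le 1; atoms true at each world — 0:{}; 1:{p}.
0 \nVdash \neg \neg p \to p: already at 0 itself, 0 \Vdash \neg \neg p but 0 \nVdash p.
0 lacks atom p, so 0 \nVdash p.
So the root 0 does not force the formula.

No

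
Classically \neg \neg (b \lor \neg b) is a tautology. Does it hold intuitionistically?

This is the double negation of excluded middle, which is intuitionistically derivable.
Assuming \neg (b \lor \neg b): from b we'd get b \lor \neg b, so \neg b; but then b \lor \neg b again — contradiction. Hence \neg \neg (b \lor \neg b).

Yes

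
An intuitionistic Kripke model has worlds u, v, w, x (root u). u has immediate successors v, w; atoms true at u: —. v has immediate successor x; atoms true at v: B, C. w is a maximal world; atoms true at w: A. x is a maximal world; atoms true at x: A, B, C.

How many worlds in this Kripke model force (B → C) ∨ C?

u: forces it.
v: forces it.
w: forces it.
x: forces it.
Worlds forcing the formula: {u, v, w, x}.

4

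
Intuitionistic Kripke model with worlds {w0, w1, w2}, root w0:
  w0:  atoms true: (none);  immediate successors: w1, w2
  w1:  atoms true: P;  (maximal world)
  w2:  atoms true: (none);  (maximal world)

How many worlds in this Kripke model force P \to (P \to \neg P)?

1

w0: does not force it — w0 \nVdash P \to (P \to \neg P): at the accessible world w1, w1 \Vdash P but w1 \nVdash P \to \neg P.
w1: does not force it.
w2: forces it.
Worlds forcing the formula: {w2}.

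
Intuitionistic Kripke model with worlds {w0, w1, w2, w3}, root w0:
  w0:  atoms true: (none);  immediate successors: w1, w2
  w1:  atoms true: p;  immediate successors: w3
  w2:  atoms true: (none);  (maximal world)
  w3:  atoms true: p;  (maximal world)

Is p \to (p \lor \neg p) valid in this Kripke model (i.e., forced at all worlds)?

Yes

w0 \Vdash p \to (p \lor \neg p): every world accessible from w0 that forces p (namely w1, w3) also forces p \lor \neg p.
Since the root w0 forces p \to (p \lor \neg p) and forcing is persistent (monotone upward), every world forces it.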